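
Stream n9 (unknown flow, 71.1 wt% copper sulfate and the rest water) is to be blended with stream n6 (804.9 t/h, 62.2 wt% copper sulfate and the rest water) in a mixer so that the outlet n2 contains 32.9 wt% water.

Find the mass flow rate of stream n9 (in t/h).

Let n9 be the unknown flow. Total out = 804.9 + n9.
water balance: 304.25 + 0.289·n9 = 0.329·(804.9 + n9)
(0.289 − 0.329)·n9 = 0.329×804.9 − 304.25 = -39.44
n9 = -39.44 / -0.040 = 986 t/h

986 t/h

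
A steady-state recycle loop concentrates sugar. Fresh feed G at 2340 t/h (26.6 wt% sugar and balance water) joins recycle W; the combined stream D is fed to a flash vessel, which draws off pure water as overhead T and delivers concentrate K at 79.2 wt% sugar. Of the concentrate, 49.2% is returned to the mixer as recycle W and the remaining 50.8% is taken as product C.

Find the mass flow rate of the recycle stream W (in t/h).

Overall sugar balance (none leaves overhead): sugar in fresh feed = sugar in product, i.e. 2340×0.266 = (1−0.492)·K·0.792.
K = 622.44/(0.792×0.508) = 1547.1 t/h.
Recycle W = 0.492×1547.1 = 761.16 t/h.

761.2 t/h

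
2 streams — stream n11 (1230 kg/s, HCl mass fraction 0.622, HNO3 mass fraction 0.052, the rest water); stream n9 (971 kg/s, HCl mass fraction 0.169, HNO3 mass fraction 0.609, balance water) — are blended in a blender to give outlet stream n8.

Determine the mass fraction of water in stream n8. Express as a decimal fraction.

0.280

Total flow out = 1230 + 971 = 2201 kg/s.
water in = 1230×0.326 + 971×0.222 = 616.54 kg/s.
water mass fraction in n8 = 616.54/2201 = 0.280.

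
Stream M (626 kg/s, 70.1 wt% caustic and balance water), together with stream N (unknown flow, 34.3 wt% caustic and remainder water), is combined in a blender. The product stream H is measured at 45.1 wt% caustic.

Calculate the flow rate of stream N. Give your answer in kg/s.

Let N be the unknown flow. Total out = 626 + N.
caustic balance: 438.83 + 0.343·N = 0.451·(626 + N)
(0.343 − 0.451)·N = 0.451×626 − 438.83 = -156.5
N = -156.5 / -0.108 = 1449.1 kg/s

1449 kg/s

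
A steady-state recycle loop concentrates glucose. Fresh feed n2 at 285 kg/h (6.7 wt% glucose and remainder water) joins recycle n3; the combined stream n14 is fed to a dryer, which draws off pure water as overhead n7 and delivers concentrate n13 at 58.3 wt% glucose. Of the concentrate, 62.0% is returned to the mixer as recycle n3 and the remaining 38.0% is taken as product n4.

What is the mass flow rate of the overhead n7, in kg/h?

Overall glucose balance (none leaves overhead): glucose in fresh feed = glucose in product, i.e. 285×0.067 = (1−0.620)·n13·0.583.
n13 = 19.095/(0.583×0.380) = 86.192 kg/h.
Recycle n3 = 0.620×86.192 = 53.439 kg/h.
Combined feed n14 = 285 + 53.439 = 338.44 kg/h.
Overhead n7 = n14 − n13 = 338.44 − 86.192 = 252.25 kg/h.

252.2 kg/h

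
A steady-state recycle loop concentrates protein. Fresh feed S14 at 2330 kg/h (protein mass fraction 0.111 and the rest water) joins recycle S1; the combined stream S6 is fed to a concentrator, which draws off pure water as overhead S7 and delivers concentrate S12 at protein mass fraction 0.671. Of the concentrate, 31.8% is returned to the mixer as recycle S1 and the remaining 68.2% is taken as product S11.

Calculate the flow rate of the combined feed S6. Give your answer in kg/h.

2510 kg/h

Overall protein balance (none leaves overhead): protein in fresh feed = protein in product, i.e. 2330×0.111 = (1−0.318)·S12·0.671.
S12 = 258.63/(0.671×0.682) = 565.16 kg/h.
Recycle S1 = 0.318×565.16 = 179.72 kg/h.
Combined feed S6 = 2330 + 179.72 = 2509.7 kg/h.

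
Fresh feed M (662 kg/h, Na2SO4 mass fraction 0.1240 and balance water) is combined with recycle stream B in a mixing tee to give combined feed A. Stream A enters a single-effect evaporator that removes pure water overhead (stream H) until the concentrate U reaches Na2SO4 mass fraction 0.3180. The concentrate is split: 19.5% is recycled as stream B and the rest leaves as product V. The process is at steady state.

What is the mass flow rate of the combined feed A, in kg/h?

724.5 kg/h

Overall Na2SO4 balance (none leaves overhead): Na2SO4 in fresh feed = Na2SO4 in product, i.e. 662×0.124 = (1−0.195)·U·0.318.
U = 82.088/(0.318×0.805) = 320.67 kg/h.
Recycle B = 0.195×320.67 = 62.53 kg/h.
Combined feed A = 662 + 62.53 = 724.53 kg/h.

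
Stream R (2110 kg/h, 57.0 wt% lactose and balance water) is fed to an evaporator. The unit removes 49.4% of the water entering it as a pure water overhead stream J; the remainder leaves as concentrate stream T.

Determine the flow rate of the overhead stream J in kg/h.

water entering = 2110×0.430 = 907.3 kg/h; overhead removed = 0.494×907.3 = 448.21 kg/h.

448.2 kg/h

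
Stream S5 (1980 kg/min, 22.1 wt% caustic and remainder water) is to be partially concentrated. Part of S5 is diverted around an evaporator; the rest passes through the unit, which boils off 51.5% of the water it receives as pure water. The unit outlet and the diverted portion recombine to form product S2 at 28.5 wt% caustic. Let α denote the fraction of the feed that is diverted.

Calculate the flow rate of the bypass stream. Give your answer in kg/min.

All 1980×0.221 = 437.58 kg/min of caustic reaches S2, so S2 = 437.58/0.285 = 1535.4 kg/min and vapour = 444.63 kg/min.
The evaporator receives (1−α)·1980 of feed at 0.779 water and removes 0.515 of that water:
0.515×0.779×(1−α)×1980 = 444.63
(1−α) = 444.63/794.35 = 0.5597;  α = 0.4403.
Bypass flow = 0.4403×1980 = 871.7 kg/min.

871.7 kg/min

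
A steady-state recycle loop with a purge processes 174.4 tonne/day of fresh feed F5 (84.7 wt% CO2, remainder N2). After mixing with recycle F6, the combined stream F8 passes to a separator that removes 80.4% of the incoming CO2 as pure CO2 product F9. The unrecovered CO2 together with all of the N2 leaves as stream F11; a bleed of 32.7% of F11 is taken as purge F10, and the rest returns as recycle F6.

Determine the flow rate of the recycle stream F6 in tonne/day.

N2 enters only via F5 and leaves only via the purge: 174.4×0.153 = 0.327×(N2 in F11), and the separator passes all N2, so N2 in F8 = N2 in F11 = 81.6 tonne/day.
CO2 in F8: m_A = 174.4×0.847 + (1−0.327)·(1−0.804)·m_A, so m_A = 147.72/0.8681 = 170.16 tonne/day.
F11 = (1−0.804)×170.16 + 81.6 = 114.95 tonne/day.
Recycle F6 = (1−0.327)×114.95 = 77.363 tonne/day.

77.36 tonne/day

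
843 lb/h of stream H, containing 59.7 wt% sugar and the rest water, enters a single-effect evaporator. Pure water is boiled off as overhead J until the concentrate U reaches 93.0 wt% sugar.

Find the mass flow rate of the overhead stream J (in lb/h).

301.8 lb/h

sugar is conserved: 843×0.597 = 503.27 lb/h all reports to the concentrate.
Concentrate = 503.27/(target fraction) = 541.15 lb/h.
Overhead = 843 − 541.15 = 301.85 lb/h.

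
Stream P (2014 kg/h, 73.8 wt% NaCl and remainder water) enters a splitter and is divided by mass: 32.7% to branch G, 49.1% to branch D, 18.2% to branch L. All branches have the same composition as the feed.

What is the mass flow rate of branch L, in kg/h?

366.5 kg/h

Branch L flow = 0.182×2014 = 366.55 kg/h.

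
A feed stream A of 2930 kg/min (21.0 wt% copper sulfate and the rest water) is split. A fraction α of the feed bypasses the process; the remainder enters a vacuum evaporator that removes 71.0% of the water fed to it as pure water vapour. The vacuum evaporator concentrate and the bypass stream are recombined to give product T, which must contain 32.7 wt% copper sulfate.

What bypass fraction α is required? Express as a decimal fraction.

0.362

All 2930×0.210 = 615.3 kg/min of copper sulfate reaches T, so T = 615.3/0.327 = 1881.7 kg/min and vapour = 1048.3 kg/min.
The evaporator receives (1−α)·2930 of feed at 0.790 water and removes 0.710 of that water:
0.710×0.790×(1−α)×2930 = 1048.3
(1−α) = 1048.3/1643.4 = 0.6379;  α = 0.3621.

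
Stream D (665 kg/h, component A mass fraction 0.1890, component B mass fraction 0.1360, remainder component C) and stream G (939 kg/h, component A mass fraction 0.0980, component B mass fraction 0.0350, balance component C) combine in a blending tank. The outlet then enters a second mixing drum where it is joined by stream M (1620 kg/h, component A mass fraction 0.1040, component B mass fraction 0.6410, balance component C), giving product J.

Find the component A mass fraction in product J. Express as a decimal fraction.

Overall, product flow = 3224 kg/h.
component A in = 665×0.189 + 939×0.098 + 1620×0.104 = 386.19 kg/h.
component A fraction in J = 0.1198.

0.1198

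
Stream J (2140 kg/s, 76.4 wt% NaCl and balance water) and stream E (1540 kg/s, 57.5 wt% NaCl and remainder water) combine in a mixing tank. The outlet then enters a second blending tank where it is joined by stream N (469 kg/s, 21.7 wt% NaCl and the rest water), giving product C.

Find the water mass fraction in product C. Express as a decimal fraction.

0.368

Overall, product flow = 4149 kg/s.
water in = 2140×0.236 + 1540×0.425 + 469×0.783 = 1526.8 kg/s.
water fraction in C = 0.368.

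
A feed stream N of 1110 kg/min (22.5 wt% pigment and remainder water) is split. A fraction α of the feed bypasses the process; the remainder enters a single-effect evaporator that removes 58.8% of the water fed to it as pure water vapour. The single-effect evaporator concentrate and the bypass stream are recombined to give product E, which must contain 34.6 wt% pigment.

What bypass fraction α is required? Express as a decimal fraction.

All 1110×0.225 = 249.75 kg/min of pigment reaches E, so E = 249.75/0.346 = 721.82 kg/min and vapour = 388.18 kg/min.
The evaporator receives (1−α)·1110 of feed at 0.775 water and removes 0.588 of that water:
0.588×0.775×(1−α)×1110 = 388.18
(1−α) = 388.18/505.83 = 0.7674;  α = 0.2326.

0.233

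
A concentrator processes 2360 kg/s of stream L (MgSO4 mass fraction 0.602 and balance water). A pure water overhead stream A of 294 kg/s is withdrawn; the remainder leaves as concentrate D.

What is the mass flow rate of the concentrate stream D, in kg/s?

2066 kg/s

Concentrate = 2360 − 294 = 2066 kg/s.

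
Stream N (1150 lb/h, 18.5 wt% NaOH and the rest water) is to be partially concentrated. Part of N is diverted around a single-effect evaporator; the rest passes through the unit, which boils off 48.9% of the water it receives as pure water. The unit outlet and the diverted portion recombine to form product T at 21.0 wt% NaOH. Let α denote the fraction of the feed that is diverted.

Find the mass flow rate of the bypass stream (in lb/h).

806.5 lb/h

All 1150×0.185 = 212.75 lb/h of NaOH reaches T, so T = 212.75/0.210 = 1013.1 lb/h and vapour = 136.9 lb/h.
The evaporator receives (1−α)·1150 of feed at 0.815 water and removes 0.489 of that water:
0.489×0.815×(1−α)×1150 = 136.9
(1−α) = 136.9/458.32 = 0.2987;  α = 0.7013.
Bypass flow = 0.7013×1150 = 806.48 lb/h.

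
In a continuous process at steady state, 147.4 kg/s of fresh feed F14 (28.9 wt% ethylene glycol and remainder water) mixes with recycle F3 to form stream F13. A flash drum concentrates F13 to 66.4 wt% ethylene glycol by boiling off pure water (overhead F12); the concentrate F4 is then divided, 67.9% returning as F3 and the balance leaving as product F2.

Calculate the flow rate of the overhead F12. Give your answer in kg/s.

Overall ethylene glycol balance (none leaves overhead): ethylene glycol in fresh feed = ethylene glycol in product, i.e. 147.4×0.289 = (1−0.679)·F4·0.664.
F4 = 42.599/(0.664×0.321) = 199.86 kg/s.
Recycle F3 = 0.679×199.86 = 135.7 kg/s.
Combined feed F13 = 147.4 + 135.7 = 283.1 kg/s.
Overhead F12 = F13 − F4 = 283.1 − 199.86 = 83.245 kg/s.

83.25 kg/s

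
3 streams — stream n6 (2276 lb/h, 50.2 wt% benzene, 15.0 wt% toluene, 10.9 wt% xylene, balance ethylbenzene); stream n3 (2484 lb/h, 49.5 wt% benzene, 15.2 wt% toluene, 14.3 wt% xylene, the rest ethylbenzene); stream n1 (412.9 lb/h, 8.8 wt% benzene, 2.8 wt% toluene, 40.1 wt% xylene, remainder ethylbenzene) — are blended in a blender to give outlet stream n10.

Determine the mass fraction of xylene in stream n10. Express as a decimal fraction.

Total flow out = 2276 + 2484 + 412.9 = 5172.9 lb/h.
xylene in = 2276×0.109 + 2484×0.143 + 412.9×0.401 = 768.87 lb/h.
xylene mass fraction in n10 = 768.87/5172.9 = 0.149.

0.149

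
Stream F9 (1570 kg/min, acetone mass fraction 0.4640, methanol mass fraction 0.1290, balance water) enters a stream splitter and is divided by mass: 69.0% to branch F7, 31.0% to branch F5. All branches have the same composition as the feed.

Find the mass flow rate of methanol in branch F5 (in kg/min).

Branch F5 total = 0.310×1570 = 486.7 kg/min.
methanol in F5 = 0.129×486.7 = 62.784 kg/min.

62.78 kg/min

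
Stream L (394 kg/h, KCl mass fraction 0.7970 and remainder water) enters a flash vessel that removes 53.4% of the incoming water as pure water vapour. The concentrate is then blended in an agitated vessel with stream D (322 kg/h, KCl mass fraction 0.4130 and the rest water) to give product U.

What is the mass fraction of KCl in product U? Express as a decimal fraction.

0.6639

Vapour removed = 0.534×0.203×394 = 42.71 kg/h; concentrate = 351.29 kg/h.
KCl reaching the mixer = 314.02 (from concentrate) + 322×0.413 = 447 kg/h.
Product flow = 351.29 + 322 = 673.29 kg/h; KCl fraction = 0.6639.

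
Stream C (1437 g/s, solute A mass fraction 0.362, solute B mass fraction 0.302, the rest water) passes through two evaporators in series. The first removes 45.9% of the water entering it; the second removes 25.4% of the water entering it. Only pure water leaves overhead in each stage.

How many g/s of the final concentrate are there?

1149 g/s

water in feed = 1437×0.336 = 482.83 g/s.
After stage 1: water left = (1−0.459)×482.83 = 261.21; stream total = 1215.4 g/s.
After stage 2: water left = (1−0.254)×261.21 = 194.86; final concentrate = 1149 g/s.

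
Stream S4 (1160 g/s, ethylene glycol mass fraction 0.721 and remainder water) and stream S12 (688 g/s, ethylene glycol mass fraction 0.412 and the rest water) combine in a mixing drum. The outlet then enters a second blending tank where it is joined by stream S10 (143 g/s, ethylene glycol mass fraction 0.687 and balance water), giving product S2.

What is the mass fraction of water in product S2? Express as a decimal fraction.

Overall, product flow = 1991 g/s.
water in = 1160×0.279 + 688×0.588 + 143×0.313 = 772.94 g/s.
water fraction in S2 = 0.388.

0.388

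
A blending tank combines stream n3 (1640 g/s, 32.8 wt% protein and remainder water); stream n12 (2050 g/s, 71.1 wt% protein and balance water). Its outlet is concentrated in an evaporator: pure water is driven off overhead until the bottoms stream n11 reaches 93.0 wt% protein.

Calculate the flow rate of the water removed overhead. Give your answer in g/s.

protein entering = 1640×0.328 + 2050×0.711 = 1995.5 g/s.
All protein reports to n11, so n11 = 1995.5/0.930 = 2145.7 g/s.
Total feed = 3690 g/s; overhead = 3690 − 2145.7 = 1544.3 g/s.

1544 g/s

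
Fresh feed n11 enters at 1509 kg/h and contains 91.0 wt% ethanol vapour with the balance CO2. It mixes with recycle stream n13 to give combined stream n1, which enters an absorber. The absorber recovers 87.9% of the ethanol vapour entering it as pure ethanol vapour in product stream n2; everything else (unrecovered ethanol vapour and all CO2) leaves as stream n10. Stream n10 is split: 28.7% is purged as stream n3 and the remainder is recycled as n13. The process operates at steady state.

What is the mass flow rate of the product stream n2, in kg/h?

ethanol vapour in n1: m_A = 1509×0.910 + (1−0.287)·(1−0.879)·m_A, so m_A = 1373.2/0.9137 = 1502.8 kg/h.
Product n2 = 0.879×1502.8 = 1321 kg/h.

1321 kg/h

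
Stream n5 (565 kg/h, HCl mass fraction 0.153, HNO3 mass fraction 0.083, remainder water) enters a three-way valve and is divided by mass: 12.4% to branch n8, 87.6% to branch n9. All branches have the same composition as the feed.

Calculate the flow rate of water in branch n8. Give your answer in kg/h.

53.53 kg/h

Branch n8 total = 0.124×565 = 70.06 kg/h.
water in n8 = 0.764×70.06 = 53.526 kg/h.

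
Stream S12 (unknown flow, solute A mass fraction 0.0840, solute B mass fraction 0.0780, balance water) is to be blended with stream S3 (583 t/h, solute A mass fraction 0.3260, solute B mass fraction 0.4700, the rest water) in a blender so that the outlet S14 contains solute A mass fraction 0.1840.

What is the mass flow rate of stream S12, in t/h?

Let S12 be the unknown flow. Total out = 583 + S12.
solute A balance: 190.06 + 0.084·S12 = 0.184·(583 + S12)
(0.084 − 0.184)·S12 = 0.184×583 − 190.06 = -82.786
S12 = -82.786 / -0.100 = 827.86 t/h

827.9 t/h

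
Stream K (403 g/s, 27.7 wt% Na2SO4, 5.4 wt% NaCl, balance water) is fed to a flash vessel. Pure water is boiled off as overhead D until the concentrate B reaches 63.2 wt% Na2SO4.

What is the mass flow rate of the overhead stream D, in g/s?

Na2SO4 is conserved: 403×0.277 = 111.63 g/s all reports to the concentrate.
Concentrate = 111.63/(target fraction) = 176.63 g/s.
Overhead = 403 − 176.63 = 226.37 g/s.

226.4 g/s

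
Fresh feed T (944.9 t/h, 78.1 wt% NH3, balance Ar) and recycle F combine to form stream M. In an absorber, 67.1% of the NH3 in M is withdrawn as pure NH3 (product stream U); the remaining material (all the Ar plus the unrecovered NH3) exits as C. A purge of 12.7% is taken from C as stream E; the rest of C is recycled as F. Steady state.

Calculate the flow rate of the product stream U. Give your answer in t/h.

694.7 t/h

NH3 in M: m_A = 944.9×0.781 + (1−0.127)·(1−0.671)·m_A, so m_A = 737.97/0.7128 = 1035.3 t/h.
Product U = 0.671×1035.3 = 694.71 t/h.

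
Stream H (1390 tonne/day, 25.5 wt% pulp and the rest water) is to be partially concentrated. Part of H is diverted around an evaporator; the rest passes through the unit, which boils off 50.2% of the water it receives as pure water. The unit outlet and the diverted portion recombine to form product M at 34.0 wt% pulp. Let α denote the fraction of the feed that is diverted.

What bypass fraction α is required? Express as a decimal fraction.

All 1390×0.255 = 354.45 tonne/day of pulp reaches M, so M = 354.45/0.340 = 1042.5 tonne/day and vapour = 347.5 tonne/day.
The evaporator receives (1−α)·1390 of feed at 0.745 water and removes 0.502 of that water:
0.502×0.745×(1−α)×1390 = 347.5
(1−α) = 347.5/519.85 = 0.6685;  α = 0.3315.

0.332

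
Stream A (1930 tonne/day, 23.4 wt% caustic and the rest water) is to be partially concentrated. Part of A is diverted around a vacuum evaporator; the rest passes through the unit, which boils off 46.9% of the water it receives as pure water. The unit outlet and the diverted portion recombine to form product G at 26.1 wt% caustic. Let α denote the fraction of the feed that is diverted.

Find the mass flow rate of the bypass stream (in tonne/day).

1374 tonne/day

All 1930×0.234 = 451.62 tonne/day of caustic reaches G, so G = 451.62/0.261 = 1730.3 tonne/day and vapour = 199.66 tonne/day.
The evaporator receives (1−α)·1930 of feed at 0.766 water and removes 0.469 of that water:
0.469×0.766×(1−α)×1930 = 199.66
(1−α) = 199.66/693.36 = 0.2880;  α = 0.7120.
Bypass flow = 0.7120×1930 = 1374.3 tonne/day.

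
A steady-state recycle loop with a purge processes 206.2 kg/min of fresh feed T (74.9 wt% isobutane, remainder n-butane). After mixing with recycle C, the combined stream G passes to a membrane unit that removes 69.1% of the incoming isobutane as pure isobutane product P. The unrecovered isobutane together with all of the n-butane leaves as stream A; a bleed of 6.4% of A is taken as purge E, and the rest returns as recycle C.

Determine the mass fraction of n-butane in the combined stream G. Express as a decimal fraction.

0.788

n-butane enters only via T and leaves only via the purge: 206.2×0.251 = 0.064×(n-butane in A), and the membrane unit passes all n-butane, so n-butane in G = n-butane in A = 808.69 kg/min.
isobutane in G: m_A = 206.2×0.749 + (1−0.064)·(1−0.691)·m_A, so m_A = 154.44/0.7108 = 217.29 kg/min.
G = 217.29 + 808.69 = 1026 kg/min.
n-butane fraction in G = 808.69/1026 = 0.788.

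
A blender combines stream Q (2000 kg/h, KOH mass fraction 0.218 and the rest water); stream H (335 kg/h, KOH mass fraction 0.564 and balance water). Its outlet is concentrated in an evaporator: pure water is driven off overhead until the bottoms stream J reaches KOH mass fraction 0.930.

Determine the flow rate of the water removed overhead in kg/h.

KOH entering = 2000×0.218 + 335×0.564 = 624.94 kg/h.
All KOH reports to J, so J = 624.94/0.930 = 671.98 kg/h.
Total feed = 2335 kg/h; overhead = 2335 − 671.98 = 1663 kg/h.

1663 kg/h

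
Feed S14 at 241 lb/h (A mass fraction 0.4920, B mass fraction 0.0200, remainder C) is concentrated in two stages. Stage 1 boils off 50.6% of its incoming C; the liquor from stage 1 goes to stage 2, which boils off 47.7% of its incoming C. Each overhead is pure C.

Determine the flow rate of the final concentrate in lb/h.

153.8 lb/h

C in feed = 241×0.488 = 117.61 lb/h.
After stage 1: C left = (1−0.506)×117.61 = 58.098; stream total = 181.49 lb/h.
After stage 2: C left = (1−0.477)×58.098 = 30.385; final concentrate = 153.78 lb/h.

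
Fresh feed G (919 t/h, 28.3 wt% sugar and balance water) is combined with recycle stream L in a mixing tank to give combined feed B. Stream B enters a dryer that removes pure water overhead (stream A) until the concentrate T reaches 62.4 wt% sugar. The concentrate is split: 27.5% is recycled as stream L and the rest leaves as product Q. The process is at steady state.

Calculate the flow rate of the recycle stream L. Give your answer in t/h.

Overall sugar balance (none leaves overhead): sugar in fresh feed = sugar in product, i.e. 919×0.283 = (1−0.275)·T·0.624.
T = 260.08/(0.624×0.725) = 574.88 t/h.
Recycle L = 0.275×574.88 = 158.09 t/h.

158.1 t/h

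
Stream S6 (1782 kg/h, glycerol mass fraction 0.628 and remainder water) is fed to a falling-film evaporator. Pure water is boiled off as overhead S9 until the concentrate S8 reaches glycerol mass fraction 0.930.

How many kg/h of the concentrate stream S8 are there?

1203 kg/h

glycerol is conserved: 1782×0.628 = 1119.1 kg/h all reports to the concentrate.
Concentrate = 1119.1/(target fraction) = 1203.3 kg/h.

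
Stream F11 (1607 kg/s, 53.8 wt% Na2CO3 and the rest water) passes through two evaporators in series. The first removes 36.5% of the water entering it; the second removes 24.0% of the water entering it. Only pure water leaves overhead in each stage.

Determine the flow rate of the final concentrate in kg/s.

water in feed = 1607×0.462 = 742.43 kg/s.
After stage 1: water left = (1−0.365)×742.43 = 471.45; stream total = 1336 kg/s.
After stage 2: water left = (1−0.240)×471.45 = 358.3; final concentrate = 1222.9 kg/s.

1223 kg/s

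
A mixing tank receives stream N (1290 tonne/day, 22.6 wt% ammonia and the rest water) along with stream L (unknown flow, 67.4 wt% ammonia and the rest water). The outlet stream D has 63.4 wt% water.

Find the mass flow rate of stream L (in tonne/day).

586.4 tonne/day

Let L be the unknown flow. Total out = 1290 + L.
water balance: 998.46 + 0.326·L = 0.634·(1290 + L)
(0.326 − 0.634)·L = 0.634×1290 − 998.46 = -180.6
L = -180.6 / -0.308 = 586.36 tonne/day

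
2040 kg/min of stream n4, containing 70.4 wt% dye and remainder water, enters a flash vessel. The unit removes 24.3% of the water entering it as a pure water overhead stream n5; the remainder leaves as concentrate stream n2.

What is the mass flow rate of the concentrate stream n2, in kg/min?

water entering = 2040×0.296 = 603.84 kg/min; overhead removed = 0.243×603.84 = 146.73 kg/min.
Concentrate = 2040 − 146.73 = 1893.3 kg/min.

1893 kg/min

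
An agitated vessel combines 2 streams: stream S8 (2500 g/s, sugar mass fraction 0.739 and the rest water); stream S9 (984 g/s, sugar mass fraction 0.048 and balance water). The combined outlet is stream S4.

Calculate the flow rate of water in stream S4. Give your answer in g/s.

water out = water in = 2500×0.261 + 984×0.952 = 1589.3 g/s.

1589 g/s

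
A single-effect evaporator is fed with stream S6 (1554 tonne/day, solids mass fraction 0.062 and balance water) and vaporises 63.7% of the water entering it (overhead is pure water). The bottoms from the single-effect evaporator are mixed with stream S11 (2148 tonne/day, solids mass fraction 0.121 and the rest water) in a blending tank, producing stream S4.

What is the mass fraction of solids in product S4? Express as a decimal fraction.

Vapour removed = 0.637×0.938×1554 = 928.52 tonne/day; concentrate = 625.48 tonne/day.
solids reaching the mixer = 96.348 (from concentrate) + 2148×0.121 = 356.26 tonne/day.
Product flow = 625.48 + 2148 = 2773.5 tonne/day; solids fraction = 0.128.

0.128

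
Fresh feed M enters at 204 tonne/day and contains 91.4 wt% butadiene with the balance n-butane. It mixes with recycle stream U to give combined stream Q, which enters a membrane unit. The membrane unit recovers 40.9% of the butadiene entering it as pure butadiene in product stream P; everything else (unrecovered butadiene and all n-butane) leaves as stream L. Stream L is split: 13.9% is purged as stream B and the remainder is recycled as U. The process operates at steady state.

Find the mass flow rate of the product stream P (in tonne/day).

155.3 tonne/day

butadiene in Q: m_A = 204×0.914 + (1−0.139)·(1−0.409)·m_A, so m_A = 186.46/0.4911 = 379.63 tonne/day.
Product P = 0.409×379.63 = 155.27 tonne/day.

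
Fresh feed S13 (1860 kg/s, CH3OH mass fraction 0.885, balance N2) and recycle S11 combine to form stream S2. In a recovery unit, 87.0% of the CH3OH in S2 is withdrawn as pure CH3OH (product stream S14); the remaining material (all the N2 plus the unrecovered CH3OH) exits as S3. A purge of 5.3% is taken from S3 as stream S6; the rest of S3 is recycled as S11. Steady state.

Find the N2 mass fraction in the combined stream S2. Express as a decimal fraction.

0.683

N2 enters only via S13 and leaves only via the purge: 1860×0.115 = 0.053×(N2 in S3), and the recovery unit passes all N2, so N2 in S2 = N2 in S3 = 4035.8 kg/s.
CH3OH in S2: m_A = 1860×0.885 + (1−0.053)·(1−0.870)·m_A, so m_A = 1646.1/0.8769 = 1877.2 kg/s.
S2 = 1877.2 + 4035.8 = 5913.1 kg/s.
N2 fraction in S2 = 4035.8/5913.1 = 0.683.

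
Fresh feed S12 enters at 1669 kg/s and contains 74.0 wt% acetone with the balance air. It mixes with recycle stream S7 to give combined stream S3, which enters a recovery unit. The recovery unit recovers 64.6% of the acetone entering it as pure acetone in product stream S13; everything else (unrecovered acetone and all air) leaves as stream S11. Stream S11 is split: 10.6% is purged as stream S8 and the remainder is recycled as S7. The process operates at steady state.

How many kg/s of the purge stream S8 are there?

air enters only via S12 and leaves only via the purge: 1669×0.260 = 0.106×(air in S11), and the recovery unit passes all air, so air in S3 = air in S11 = 4093.8 kg/s.
acetone in S3: m_A = 1669×0.740 + (1−0.106)·(1−0.646)·m_A, so m_A = 1235.1/0.6835 = 1806.9 kg/s.
S11 = (1−0.646)×1806.9 + 4093.8 = 4733.4 kg/s.
Purge S8 = 0.106×4733.4 = 501.74 kg/s.

501.7 kg/s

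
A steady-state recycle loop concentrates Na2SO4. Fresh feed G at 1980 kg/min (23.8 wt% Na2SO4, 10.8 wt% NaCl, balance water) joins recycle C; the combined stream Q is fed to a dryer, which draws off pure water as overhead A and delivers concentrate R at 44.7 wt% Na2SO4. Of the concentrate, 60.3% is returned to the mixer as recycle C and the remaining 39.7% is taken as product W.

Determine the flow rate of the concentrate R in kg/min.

2655 kg/min

Overall Na2SO4 balance (none leaves overhead): Na2SO4 in fresh feed = Na2SO4 in product, i.e. 1980×0.238 = (1−0.603)·R·0.447.
R = 471.24/(0.447×0.397) = 2655.5 kg/min.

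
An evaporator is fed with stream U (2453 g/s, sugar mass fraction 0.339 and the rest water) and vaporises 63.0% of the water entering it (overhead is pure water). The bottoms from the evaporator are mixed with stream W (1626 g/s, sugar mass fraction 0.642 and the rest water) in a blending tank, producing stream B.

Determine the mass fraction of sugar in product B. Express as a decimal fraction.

0.613

Vapour removed = 0.630×0.661×2453 = 1021.5 g/s; concentrate = 1431.5 g/s.
sugar reaching the mixer = 831.57 (from concentrate) + 1626×0.642 = 1875.5 g/s.
Product flow = 1431.5 + 1626 = 3057.5 g/s; sugar fraction = 0.613.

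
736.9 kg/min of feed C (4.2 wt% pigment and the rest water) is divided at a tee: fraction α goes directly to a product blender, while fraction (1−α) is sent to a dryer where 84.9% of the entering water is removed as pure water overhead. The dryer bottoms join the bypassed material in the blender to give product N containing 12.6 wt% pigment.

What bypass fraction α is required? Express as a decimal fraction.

0.180

All 736.9×0.042 = 30.95 kg/min of pigment reaches N, so N = 30.95/0.126 = 245.63 kg/min and vapour = 491.27 kg/min.
The evaporator receives (1−α)·736.9 of feed at 0.958 water and removes 0.849 of that water:
0.849×0.958×(1−α)×736.9 = 491.27
(1−α) = 491.27/599.35 = 0.8197;  α = 0.1803.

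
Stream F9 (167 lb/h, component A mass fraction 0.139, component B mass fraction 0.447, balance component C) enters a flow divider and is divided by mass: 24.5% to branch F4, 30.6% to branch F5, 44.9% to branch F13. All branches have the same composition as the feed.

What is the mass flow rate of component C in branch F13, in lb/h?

Branch F13 total = 0.449×167 = 74.983 lb/h.
component C in F13 = 0.414×74.983 = 31.043 lb/h.

31.04 lb/h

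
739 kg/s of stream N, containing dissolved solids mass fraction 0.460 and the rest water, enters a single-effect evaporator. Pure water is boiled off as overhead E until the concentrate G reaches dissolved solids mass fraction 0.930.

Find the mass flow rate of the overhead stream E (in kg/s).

373.5 kg/s

dissolved solids is conserved: 739×0.460 = 339.94 kg/s all reports to the concentrate.
Concentrate = 339.94/(target fraction) = 365.53 kg/s.
Overhead = 739 − 365.53 = 373.47 kg/s.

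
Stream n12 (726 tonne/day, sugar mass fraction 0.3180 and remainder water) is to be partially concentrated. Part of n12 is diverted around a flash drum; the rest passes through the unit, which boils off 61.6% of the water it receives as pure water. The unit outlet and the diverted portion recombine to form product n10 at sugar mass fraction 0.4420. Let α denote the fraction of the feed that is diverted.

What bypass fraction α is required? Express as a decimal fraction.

All 726×0.318 = 230.87 tonne/day of sugar reaches n10, so n10 = 230.87/0.442 = 522.33 tonne/day and vapour = 203.67 tonne/day.
The evaporator receives (1−α)·726 of feed at 0.682 water and removes 0.616 of that water:
0.616×0.682×(1−α)×726 = 203.67
(1−α) = 203.67/305 = 0.6678;  α = 0.3322.

0.332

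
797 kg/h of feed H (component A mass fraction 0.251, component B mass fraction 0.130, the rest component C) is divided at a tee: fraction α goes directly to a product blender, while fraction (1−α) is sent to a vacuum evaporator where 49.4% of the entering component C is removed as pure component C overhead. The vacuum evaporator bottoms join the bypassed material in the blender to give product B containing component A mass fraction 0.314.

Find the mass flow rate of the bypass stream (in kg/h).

All 797×0.251 = 200.05 kg/h of component A reaches B, so B = 200.05/0.314 = 637.09 kg/h and vapour = 159.91 kg/h.
The evaporator receives (1−α)·797 of feed at 0.619 component C and removes 0.494 of that component C:
0.494×0.619×(1−α)×797 = 159.91
(1−α) = 159.91/243.71 = 0.6561;  α = 0.3439.
Bypass flow = 0.3439×797 = 274.06 kg/h.

274.1 kg/h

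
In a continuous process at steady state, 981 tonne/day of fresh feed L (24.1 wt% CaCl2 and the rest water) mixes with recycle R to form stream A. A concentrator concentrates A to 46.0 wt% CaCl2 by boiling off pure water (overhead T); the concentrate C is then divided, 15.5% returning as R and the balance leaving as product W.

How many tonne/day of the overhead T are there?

467 tonne/day

Overall CaCl2 balance (none leaves overhead): CaCl2 in fresh feed = CaCl2 in product, i.e. 981×0.241 = (1−0.155)·C·0.460.
C = 236.42/(0.460×0.845) = 608.24 tonne/day.
Recycle R = 0.155×608.24 = 94.276 tonne/day.
Combined feed A = 981 + 94.276 = 1075.3 tonne/day.
Overhead T = A − C = 1075.3 − 608.24 = 467.04 tonne/day.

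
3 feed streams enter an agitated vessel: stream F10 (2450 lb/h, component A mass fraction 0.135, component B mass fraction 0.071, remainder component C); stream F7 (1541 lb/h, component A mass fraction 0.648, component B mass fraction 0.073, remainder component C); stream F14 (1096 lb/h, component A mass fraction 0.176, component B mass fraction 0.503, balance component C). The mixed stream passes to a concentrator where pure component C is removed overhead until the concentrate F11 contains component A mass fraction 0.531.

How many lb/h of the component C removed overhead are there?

2220 lb/h

component A entering = 2450×0.135 + 1541×0.648 + 1096×0.176 = 1522.2 lb/h.
All component A reports to F11, so F11 = 1522.2/0.531 = 2866.7 lb/h.
Total feed = 5087 lb/h; overhead = 5087 − 2866.7 = 2220.3 lb/h.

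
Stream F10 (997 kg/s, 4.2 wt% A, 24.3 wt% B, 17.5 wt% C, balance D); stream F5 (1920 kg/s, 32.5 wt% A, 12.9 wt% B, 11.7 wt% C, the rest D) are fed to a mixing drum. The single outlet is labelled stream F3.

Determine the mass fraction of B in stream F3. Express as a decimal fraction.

Total flow out = 997 + 1920 = 2917 kg/s.
B in = 997×0.243 + 1920×0.129 = 489.95 kg/s.
B mass fraction in F3 = 489.95/2917 = 0.168.

0.168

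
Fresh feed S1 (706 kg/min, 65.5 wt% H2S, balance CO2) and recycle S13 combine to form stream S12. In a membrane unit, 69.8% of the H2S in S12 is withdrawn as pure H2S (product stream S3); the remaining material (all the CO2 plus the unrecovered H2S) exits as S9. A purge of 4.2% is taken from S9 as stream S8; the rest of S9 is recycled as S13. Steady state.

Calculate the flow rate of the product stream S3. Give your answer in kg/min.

454.2 kg/min

H2S in S12: m_A = 706×0.655 + (1−0.042)·(1−0.698)·m_A, so m_A = 462.43/0.7107 = 650.68 kg/min.
Product S3 = 0.698×650.68 = 454.18 kg/min.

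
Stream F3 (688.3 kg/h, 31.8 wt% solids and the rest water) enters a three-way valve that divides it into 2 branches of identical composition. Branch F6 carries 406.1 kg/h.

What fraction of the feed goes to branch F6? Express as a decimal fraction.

Fraction to F6 = 406.1/688.3 = 0.5900.

0.590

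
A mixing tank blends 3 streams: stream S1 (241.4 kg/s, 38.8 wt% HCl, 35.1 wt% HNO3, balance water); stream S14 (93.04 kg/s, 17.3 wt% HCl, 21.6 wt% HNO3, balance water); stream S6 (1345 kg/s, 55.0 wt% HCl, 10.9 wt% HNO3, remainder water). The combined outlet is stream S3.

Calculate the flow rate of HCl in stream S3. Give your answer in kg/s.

HCl out = HCl in = 241.4×0.388 + 93.04×0.173 + 1345×0.550 = 849.51 kg/s.

849.5 kg/s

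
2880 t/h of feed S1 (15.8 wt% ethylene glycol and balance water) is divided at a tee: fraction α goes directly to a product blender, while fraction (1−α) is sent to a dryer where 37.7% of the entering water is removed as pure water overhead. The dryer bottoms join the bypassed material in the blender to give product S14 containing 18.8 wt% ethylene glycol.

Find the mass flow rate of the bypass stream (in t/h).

1432 t/h

All 2880×0.158 = 455.04 t/h of ethylene glycol reaches S14, so S14 = 455.04/0.188 = 2420.4 t/h and vapour = 459.57 t/h.
The evaporator receives (1−α)·2880 of feed at 0.842 water and removes 0.377 of that water:
0.377×0.842×(1−α)×2880 = 459.57
(1−α) = 459.57/914.21 = 0.5027;  α = 0.4973.
Bypass flow = 0.4973×2880 = 1432.2 t/h.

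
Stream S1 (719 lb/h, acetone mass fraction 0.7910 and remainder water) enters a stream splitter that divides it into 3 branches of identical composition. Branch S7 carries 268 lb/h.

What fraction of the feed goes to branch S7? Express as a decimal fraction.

Fraction to S7 = 268/719 = 0.3727.

0.373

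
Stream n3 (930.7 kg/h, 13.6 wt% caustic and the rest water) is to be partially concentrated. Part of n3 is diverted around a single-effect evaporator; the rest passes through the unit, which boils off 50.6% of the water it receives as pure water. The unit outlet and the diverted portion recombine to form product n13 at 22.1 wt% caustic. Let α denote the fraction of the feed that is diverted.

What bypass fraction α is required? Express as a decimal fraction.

All 930.7×0.136 = 126.58 kg/h of caustic reaches n13, so n13 = 126.58/0.221 = 572.74 kg/h and vapour = 357.96 kg/h.
The evaporator receives (1−α)·930.7 of feed at 0.864 water and removes 0.506 of that water:
0.506×0.864×(1−α)×930.7 = 357.96
(1−α) = 357.96/406.89 = 0.8798;  α = 0.1202.

0.120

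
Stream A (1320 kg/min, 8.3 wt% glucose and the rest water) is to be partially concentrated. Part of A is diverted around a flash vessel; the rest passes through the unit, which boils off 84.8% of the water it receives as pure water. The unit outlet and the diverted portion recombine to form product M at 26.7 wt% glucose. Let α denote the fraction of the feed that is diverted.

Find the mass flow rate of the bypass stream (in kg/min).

All 1320×0.083 = 109.56 kg/min of glucose reaches M, so M = 109.56/0.267 = 410.34 kg/min and vapour = 909.66 kg/min.
The evaporator receives (1−α)·1320 of feed at 0.917 water and removes 0.848 of that water:
0.848×0.917×(1−α)×1320 = 909.66
(1−α) = 909.66/1026.5 = 0.8862;  α = 0.1138.
Bypass flow = 0.1138×1320 = 150.19 kg/min.

150.2 kg/min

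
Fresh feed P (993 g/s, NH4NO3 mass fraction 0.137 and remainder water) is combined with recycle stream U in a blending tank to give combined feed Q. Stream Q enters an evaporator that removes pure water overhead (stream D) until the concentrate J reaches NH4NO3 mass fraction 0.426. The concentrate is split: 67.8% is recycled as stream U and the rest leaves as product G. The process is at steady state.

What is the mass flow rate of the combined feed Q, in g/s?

Overall NH4NO3 balance (none leaves overhead): NH4NO3 in fresh feed = NH4NO3 in product, i.e. 993×0.137 = (1−0.678)·J·0.426.
J = 136.04/(0.426×0.322) = 991.75 g/s.
Recycle U = 0.678×991.75 = 672.41 g/s.
Combined feed Q = 993 + 672.41 = 1665.4 g/s.

1665 g/s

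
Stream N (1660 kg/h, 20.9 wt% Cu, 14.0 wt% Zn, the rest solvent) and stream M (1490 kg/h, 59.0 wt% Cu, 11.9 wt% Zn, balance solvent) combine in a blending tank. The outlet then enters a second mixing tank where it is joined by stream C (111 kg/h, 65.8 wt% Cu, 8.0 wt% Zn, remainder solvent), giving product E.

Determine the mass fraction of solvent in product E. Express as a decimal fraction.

Overall, product flow = 3261 kg/h.
solvent in = 1660×0.651 + 1490×0.291 + 111×0.262 = 1543.3 kg/h.
solvent fraction in E = 0.473.

0.473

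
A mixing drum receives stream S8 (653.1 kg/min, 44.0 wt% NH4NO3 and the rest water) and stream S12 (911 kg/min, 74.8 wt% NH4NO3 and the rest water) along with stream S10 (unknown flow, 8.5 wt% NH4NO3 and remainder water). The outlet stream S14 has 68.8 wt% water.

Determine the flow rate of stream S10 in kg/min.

2118 kg/min

Let S10 be the unknown flow. Total out = 1564.1 + S10.
water balance: 595.31 + 0.915·S10 = 0.688·(1564.1 + S10)
(0.915 − 0.688)·S10 = 0.688×1564.1 − 595.31 = 480.79
S10 = 480.79 / 0.227 = 2118 kg/min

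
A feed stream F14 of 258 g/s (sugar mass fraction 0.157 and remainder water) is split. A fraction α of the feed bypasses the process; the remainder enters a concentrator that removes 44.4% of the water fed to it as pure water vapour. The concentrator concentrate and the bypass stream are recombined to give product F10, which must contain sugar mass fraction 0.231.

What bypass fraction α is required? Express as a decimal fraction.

0.144

All 258×0.157 = 40.506 g/s of sugar reaches F10, so F10 = 40.506/0.231 = 175.35 g/s and vapour = 82.649 g/s.
The evaporator receives (1−α)·258 of feed at 0.843 water and removes 0.444 of that water:
0.444×0.843×(1−α)×258 = 82.649
(1−α) = 82.649/96.567 = 0.8559;  α = 0.1441.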